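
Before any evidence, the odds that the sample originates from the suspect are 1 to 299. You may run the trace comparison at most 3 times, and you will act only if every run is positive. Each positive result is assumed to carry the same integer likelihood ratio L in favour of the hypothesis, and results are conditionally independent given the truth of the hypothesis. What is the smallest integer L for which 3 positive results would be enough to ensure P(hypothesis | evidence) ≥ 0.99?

Prior odds = 1/299.
Target odds = 0.99/0.01 = 99.
Need L³ ≥ 99 ÷ (1/299) = 29601.
30³ = 27000 < 29601 ≤ 29791 = 31³, so L = 31.

31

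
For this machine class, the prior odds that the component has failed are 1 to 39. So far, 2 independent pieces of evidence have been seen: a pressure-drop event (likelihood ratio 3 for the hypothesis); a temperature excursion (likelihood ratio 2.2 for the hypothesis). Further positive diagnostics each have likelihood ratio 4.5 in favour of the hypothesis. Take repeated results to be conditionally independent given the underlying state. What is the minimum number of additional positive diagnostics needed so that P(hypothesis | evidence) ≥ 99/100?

Prior odds = 1/39.
Combined Bayes factor of the evidence already in hand = 3 × 2.2 = 6.6.
Odds after that evidence = (1/39) × 6.6 = 11/65.
Target odds = 0.99/0.01 = 99.
Need 4.5ⁿ ≥ 99 ÷ (11/65) = 585.
4.5⁴ = 410.0625 falls short of 585 but 4.5⁵ = 1845.28125 reaches it, so n = 5.

5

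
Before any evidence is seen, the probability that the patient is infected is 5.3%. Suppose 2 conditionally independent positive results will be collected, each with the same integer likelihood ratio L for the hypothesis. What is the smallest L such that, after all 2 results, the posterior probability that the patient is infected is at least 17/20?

Prior odds = 0.053/0.947 = 53/947.
Target odds = 0.85/0.15 = 17/3.
Need L² ≥ 17/3 ÷ (53/947) = 16099/159.
10² = 100 < 16099/159 ≤ 121 = 11², so L = 11.

11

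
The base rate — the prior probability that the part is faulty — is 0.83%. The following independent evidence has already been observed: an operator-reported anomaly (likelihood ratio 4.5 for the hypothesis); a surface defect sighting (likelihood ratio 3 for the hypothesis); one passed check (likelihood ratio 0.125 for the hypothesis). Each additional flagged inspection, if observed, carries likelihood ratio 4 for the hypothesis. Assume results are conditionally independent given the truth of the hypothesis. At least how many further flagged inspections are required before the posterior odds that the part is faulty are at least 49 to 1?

6

Prior odds = 0.0083/0.9917 = 83/9917.
Combined Bayes factor of the evidence already in hand = 4.5 × 3 × 0.125 = 1.6875.
Odds after that evidence = (83/9917) × 1.6875 = 2241/158672.
Target odds = 49.
Need 4ⁿ ≥ 49 ÷ (2241/158672) = 7774928/2241.
4⁵ = 1024 falls short of 7774928/2241 but 4⁶ = 4096 reaches it, so n = 6.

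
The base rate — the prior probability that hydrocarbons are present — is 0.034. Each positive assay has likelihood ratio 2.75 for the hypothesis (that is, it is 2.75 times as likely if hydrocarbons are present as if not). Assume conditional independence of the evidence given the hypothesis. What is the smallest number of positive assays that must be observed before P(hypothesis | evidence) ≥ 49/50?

Prior odds = 0.034/0.966 = 17/483.
Likelihood ratio per positive assay = 2.75.
Target posterior odds = 0.98/0.02 = 49.
Need (17/483) × 2.75ⁿ ≥ 49, i.e. 2.75ⁿ ≥ 23667/17.
2.75⁷ = 19487171/16384 falls short of 23667/17 but 2.75⁸ = 214358881/65536 reaches it, so n = 8.

8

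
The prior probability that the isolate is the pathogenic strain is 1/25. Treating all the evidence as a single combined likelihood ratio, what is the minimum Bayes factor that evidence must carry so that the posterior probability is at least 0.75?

Prior odds = 0.04/0.96 = 1/24.
Target odds = 0.75/0.25 = 3.
Required Bayes factor = 3 ÷ (1/24) = 72.

72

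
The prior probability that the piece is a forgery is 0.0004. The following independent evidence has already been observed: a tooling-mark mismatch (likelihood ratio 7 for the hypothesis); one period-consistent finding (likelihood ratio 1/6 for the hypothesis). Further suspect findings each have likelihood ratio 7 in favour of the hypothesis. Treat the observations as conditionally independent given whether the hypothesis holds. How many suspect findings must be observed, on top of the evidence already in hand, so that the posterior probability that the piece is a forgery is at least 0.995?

Prior odds = 0.0004/0.9996 = 1/2499.
Combined Bayes factor of the evidence already in hand = 7 × (1/6) = 7/6.
Odds after that evidence = (1/2499) × 7/6 = 1/2142.
Target odds = 0.995/0.005 = 199.
Need 7ⁿ ≥ 199 ÷ (1/2142) = 426258.
7⁶ = 117649 falls short of 426258 but 7⁷ = 823543 reaches it, so n = 7.

7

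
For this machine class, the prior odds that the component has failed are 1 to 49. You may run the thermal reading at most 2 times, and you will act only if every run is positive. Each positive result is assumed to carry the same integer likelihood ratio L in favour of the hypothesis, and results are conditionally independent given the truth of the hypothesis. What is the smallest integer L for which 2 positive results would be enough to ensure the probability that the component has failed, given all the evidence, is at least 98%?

Prior odds = 1/49.
Target odds = 0.98/0.02 = 49.
Need L² ≥ 49 ÷ (1/49) = 2401.
48² = 2304 < 2401 ≤ 2401 = 49², so L = 49.

49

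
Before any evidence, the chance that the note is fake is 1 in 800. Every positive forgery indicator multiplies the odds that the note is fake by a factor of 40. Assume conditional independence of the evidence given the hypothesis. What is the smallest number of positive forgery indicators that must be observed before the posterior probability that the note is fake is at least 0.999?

4

Prior odds = 0.00125/0.99875 = 1/799.
Likelihood ratio per positive forgery indicator = 40.
Target posterior odds = 0.999/0.001 = 999.
Require 40ⁿ ≥ 999 ÷ (1/799) = 798201.
40³ = 64000 falls short of 798201 but 40⁴ = 2560000 reaches it, so n = 4.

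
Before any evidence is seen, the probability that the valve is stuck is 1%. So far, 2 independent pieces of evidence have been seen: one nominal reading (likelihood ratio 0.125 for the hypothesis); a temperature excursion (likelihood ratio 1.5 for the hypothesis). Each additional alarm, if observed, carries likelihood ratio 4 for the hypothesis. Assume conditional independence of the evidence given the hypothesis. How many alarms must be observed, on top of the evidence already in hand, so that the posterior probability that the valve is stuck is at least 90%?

7

Prior odds = 0.01/0.99 = 1/99.
Combined Bayes factor of the evidence already in hand = 0.125 × 1.5 = 0.1875.
Odds after that evidence = (1/99) × 0.1875 = 1/528.
Target odds = 0.9/0.1 = 9.
Need 4ⁿ ≥ 9 ÷ (1/528) = 4752.
4⁶ = 4096 falls short of 4752 but 4⁷ = 16384 reaches it, so n = 7.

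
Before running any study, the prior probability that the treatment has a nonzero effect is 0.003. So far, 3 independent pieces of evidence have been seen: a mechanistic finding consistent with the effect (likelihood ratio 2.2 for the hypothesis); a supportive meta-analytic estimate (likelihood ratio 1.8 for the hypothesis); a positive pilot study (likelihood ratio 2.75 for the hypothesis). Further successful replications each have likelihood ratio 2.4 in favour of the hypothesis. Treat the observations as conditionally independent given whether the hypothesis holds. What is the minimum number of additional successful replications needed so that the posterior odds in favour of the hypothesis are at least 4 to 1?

6

Prior odds = 0.003/0.997 = 3/997.
Combined Bayes factor of the evidence already in hand = 2.2 × 1.8 × 2.75 = 10.89.
Odds after that evidence = (3/997) × 10.89 = 3267/99700.
Target odds = 4.
Need 2.4ⁿ ≥ 4 ÷ (3267/99700) = 398800/3267.
2.4⁵ = 79.62624 falls short of 398800/3267 but 2.4⁶ = 2985984/15625 reaches it, so n = 6.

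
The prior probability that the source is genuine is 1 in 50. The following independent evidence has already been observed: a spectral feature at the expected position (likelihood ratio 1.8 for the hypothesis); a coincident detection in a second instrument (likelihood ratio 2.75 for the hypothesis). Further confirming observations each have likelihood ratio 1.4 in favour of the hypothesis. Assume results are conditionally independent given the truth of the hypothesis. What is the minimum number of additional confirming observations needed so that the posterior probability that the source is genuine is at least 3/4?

11

Prior odds = 0.02/0.98 = 1/49.
Combined Bayes factor of the evidence already in hand = 1.8 × 2.75 = 4.95.
Odds after that evidence = (1/49) × 4.95 = 99/980.
Target odds = 0.75/0.25 = 3.
Need 1.4ⁿ ≥ 3 ÷ (99/980) = 980/33.
1.4¹⁰ = 282475249/9765625 falls short of 980/33 but 1.4¹¹ ≈40.4957 reaches it, so n = 11.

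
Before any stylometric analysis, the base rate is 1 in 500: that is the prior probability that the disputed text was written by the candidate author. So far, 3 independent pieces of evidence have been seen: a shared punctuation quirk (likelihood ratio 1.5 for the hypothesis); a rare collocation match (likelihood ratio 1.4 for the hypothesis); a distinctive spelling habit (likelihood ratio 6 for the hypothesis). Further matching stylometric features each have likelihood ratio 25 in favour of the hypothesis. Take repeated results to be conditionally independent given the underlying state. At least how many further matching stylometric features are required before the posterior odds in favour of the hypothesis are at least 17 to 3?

2

Prior odds = 0.002/0.998 = 1/499.
Combined Bayes factor of the evidence already in hand = 1.5 × 1.4 × 6 = 12.6.
Odds after that evidence = (1/499) × 12.6 = 63/2495.
Target odds = 17/3.
Need 25ⁿ ≥ 17/3 ÷ (63/2495) = 42415/189.
25¹ = 25 falls short of 42415/189 but 25² = 625 reaches it, so n = 2.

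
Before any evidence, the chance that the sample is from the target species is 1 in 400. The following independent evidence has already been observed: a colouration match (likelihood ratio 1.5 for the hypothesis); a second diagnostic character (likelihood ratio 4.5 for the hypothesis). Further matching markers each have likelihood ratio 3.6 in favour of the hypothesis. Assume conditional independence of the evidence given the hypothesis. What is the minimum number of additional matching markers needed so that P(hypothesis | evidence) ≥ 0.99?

Prior odds = 0.0025/0.9975 = 1/399.
Combined Bayes factor of the evidence already in hand = 1.5 × 4.5 = 6.75.
Odds after that evidence = (1/399) × 6.75 = 9/532.
Target odds = 0.99/0.01 = 99.
Need 3.6ⁿ ≥ 99 ÷ (9/532) = 5852.
3.6⁶ = 34012224/15625 falls short of 5852 but 3.6⁷ = 612220032/78125 reaches it, so n = 7.

7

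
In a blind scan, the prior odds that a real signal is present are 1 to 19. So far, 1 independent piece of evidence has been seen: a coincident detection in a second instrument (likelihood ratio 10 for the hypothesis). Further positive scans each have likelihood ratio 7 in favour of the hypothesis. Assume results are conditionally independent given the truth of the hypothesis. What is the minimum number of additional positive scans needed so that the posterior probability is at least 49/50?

3

Prior odds = 1/19.
Bayes factor of the evidence already in hand = 10.
Odds after that evidence = (1/19) × 10 = 10/19.
Target odds = 0.98/0.02 = 49.
Need 7ⁿ ≥ 49 ÷ (10/19) = 93.1.
7² = 49 falls short of 93.1 but 7³ = 343 reaches it, so n = 3.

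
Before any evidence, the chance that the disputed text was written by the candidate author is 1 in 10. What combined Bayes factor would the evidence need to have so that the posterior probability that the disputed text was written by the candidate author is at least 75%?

Prior odds = 0.1/0.9 = 1/9.
Target odds = 0.75/0.25 = 3.
Required Bayes factor = 3 ÷ (1/9) = 27.

27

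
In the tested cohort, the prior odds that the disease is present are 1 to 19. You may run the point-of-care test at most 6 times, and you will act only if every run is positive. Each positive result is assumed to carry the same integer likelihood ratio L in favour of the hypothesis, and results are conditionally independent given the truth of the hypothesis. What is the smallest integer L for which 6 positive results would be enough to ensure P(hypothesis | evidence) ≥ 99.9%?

6

Prior odds = 1/19.
Target odds = 0.999/0.001 = 999.
Need L⁶ ≥ 999 ÷ (1/19) = 18981.
5⁶ = 15625 < 18981 ≤ 46656 = 6⁶, so L = 6.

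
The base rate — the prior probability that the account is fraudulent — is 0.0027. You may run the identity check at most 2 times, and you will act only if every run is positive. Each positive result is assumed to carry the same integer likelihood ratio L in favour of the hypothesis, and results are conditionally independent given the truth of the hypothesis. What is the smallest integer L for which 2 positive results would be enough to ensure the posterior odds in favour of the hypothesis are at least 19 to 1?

84

Prior odds = 0.0027/0.9973 = 27/9973.
Target odds = 19.
Need L² ≥ 19 ÷ (27/9973) = 189487/27.
83² = 6889 < 189487/27 ≤ 7056 = 84², so L = 84.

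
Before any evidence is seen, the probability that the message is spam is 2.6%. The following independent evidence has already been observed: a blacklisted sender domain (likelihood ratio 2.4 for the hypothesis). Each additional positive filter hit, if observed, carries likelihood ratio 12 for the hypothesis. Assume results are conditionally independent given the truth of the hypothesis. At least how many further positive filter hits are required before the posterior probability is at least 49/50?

3

Prior odds = 0.026/0.974 = 13/487.
Bayes factor of the evidence already in hand = 2.4.
Odds after that evidence = (13/487) × 2.4 = 156/2435.
Target odds = 0.98/0.02 = 49.
Need 12ⁿ ≥ 49 ÷ (156/2435) = 119315/156.
12² = 144 falls short of 119315/156 but 12³ = 1728 reaches it, so n = 3.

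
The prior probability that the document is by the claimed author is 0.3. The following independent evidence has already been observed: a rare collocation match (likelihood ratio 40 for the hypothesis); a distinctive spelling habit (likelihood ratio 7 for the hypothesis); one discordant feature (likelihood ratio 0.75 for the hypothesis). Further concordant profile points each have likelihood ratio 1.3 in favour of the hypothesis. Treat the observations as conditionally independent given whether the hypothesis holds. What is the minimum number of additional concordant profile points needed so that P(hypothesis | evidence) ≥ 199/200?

4

Prior odds = 0.3/0.7 = 3/7.
Combined Bayes factor of the evidence already in hand = 40 × 7 × 0.75 = 210.
Odds after that evidence = (3/7) × 210 = 90.
Target odds = 0.995/0.005 = 199.
Need 1.3ⁿ ≥ 199 ÷ 90 = 199/90.
1.3³ = 2.197 falls short of 199/90 but 1.3⁴ = 2.8561 reaches it, so n = 4.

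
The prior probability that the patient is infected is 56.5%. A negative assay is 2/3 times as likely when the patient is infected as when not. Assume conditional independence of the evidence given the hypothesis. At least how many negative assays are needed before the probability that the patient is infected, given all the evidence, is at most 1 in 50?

11

Prior odds: 0.565 ÷ 0.435 = 113/87.
Likelihood ratio per negative assay = 2/3.
Target posterior odds = 0.02/0.98 = 1/49.
Require (2/3)ⁿ ≤ 1/49 ÷ (113/87) = 87/5537.
(2/3)¹⁰ = 1024/59049 is still above 87/5537 but (2/3)¹¹ = 2048/177147 is at or below it, so n = 11.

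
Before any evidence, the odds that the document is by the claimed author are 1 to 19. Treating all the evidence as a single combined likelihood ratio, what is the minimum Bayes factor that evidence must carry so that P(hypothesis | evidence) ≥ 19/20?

361

Prior odds = 1/19.
Target odds = 0.95/0.05 = 19.
Required Bayes factor = 19 ÷ (1/19) = 361.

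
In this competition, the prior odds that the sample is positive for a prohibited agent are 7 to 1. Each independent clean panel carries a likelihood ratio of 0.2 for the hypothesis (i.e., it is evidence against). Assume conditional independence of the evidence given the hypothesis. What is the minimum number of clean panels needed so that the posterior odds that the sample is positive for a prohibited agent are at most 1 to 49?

4

Prior odds = 7.
Likelihood ratio per clean panel = 0.2.
Target odds = 1/49.
Require 0.2ⁿ ≤ 1/49 ÷ 7 = 1/343.
0.2³ = 0.008 is still above 1/343 but 0.2⁴ = 0.0016 is at or below it, so n = 4.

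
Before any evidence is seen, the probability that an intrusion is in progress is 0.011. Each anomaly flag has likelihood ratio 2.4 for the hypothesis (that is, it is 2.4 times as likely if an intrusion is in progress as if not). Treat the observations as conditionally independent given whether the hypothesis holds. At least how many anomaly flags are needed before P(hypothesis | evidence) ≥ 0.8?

Prior odds: 0.011 ÷ 0.989 = 11/989.
Likelihood ratio per anomaly flag = 2.4.
Target odds: 0.8 ÷ 0.2 = 4.
Need (11/989) × 2.4ⁿ ≥ 4, i.e. 2.4ⁿ ≥ 3956/11.
2.4⁶ = 2985984/15625 falls short of 3956/11 but 2.4⁷ = 35831808/78125 reaches it, so n = 7.

7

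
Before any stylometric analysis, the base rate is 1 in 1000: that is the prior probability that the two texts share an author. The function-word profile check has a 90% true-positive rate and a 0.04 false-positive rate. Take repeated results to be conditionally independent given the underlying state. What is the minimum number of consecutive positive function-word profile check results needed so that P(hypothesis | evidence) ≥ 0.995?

4

Prior odds = 0.001/0.999 = 1/999.
Likelihood ratio of a positive result = 0.9/0.04 = 22.5.
Target odds: 0.995 ÷ 0.005 = 199.
Require 22.5ⁿ ≥ 199 ÷ (1/999) = 198801.
22.5³ = 11390.625 falls short of 198801 but 22.5⁴ = 256289.0625 reaches it, so n = 4.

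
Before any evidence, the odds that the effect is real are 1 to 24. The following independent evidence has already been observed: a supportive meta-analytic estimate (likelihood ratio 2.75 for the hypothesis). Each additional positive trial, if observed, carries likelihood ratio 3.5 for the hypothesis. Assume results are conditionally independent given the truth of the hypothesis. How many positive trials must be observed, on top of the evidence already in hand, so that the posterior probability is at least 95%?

Prior odds = 1/24.
Bayes factor of the evidence already in hand = 2.75.
Odds after that evidence = (1/24) × 2.75 = 11/96.
Target odds = 0.95/0.05 = 19.
Need 3.5ⁿ ≥ 19 ÷ (11/96) = 1824/11.
3.5⁴ = 150.0625 falls short of 1824/11 but 3.5⁵ = 525.21875 reaches it, so n = 5.

5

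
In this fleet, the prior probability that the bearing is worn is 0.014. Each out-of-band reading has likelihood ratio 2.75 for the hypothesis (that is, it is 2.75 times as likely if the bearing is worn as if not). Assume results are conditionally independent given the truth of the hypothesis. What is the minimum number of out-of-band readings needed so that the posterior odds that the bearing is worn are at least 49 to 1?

Prior odds = 0.014/0.986 = 7/493.
Likelihood ratio per out-of-band reading = 2.75.
Target odds = 49.
Need (7/493) × 2.75ⁿ ≥ 49, i.e. 2.75ⁿ ≥ 3451.
2.75⁸ = 214358881/65536 falls short of 3451 but 2.75⁹ ≈8994.86 reaches it, so n = 9.

9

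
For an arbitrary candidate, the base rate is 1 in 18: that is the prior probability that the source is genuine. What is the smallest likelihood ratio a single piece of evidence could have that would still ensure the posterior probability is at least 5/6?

85

Prior odds = (1/18)/(17/18) = 1/17.
Target odds = (5/6)/(1/6) = 5.
Required Bayes factor = 5 ÷ (1/17) = 85.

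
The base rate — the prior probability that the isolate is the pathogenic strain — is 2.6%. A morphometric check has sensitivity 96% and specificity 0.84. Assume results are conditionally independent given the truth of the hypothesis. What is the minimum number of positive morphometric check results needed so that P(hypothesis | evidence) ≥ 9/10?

Prior odds: 0.026 ÷ 0.974 = 13/487.
False-positive rate = 1 − 0.84 = 0.16; likelihood ratio of a positive = 0.96/0.16 = 6.
Target posterior odds = 0.9/0.1 = 9.
Require 6ⁿ ≥ 9 ÷ (13/487) = 4383/13.
6³ = 216 falls short of 4383/13 but 6⁴ = 1296 reaches it, so n = 4.

4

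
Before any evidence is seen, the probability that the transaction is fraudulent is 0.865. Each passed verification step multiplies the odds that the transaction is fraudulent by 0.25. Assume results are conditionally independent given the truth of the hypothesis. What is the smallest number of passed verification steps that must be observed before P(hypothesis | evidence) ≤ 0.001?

7

Prior odds: 0.865 ÷ 0.135 = 173/27.
Likelihood ratio per passed verification step = 0.25.
Target posterior odds = 0.001/0.999 = 1/999.
Need (173/27) × 0.25ⁿ ≤ 1/999, i.e. 0.25ⁿ ≤ 1/6401.
0.25⁶ = 1/4096 is still above 1/6401 but 0.25⁷ = 1/16384 is at or below it, so n = 7.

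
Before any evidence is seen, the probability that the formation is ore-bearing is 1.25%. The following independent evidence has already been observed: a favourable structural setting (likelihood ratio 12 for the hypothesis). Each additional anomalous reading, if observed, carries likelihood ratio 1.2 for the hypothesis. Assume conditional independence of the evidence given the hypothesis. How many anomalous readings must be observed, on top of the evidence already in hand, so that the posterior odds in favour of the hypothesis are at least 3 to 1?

17

Prior odds = 0.0125/0.9875 = 1/79.
Bayes factor of the evidence already in hand = 12.
Odds after that evidence = (1/79) × 12 = 12/79.
Target odds = 3.
Need 1.2ⁿ ≥ 3 ÷ (12/79) = 19.75.
1.2¹⁶ ≈18.4884 falls short of 19.75 but 1.2¹⁷ ≈22.1861 reaches it, so n = 17.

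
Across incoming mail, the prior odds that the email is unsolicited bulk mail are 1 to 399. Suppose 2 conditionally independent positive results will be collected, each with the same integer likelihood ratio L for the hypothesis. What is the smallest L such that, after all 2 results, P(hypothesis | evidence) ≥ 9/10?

Prior odds = 1/399.
Target odds = 0.9/0.1 = 9.
Need L² ≥ 9 ÷ (1/399) = 3591.
59² = 3481 < 3591 ≤ 3600 = 60², so L = 60.

60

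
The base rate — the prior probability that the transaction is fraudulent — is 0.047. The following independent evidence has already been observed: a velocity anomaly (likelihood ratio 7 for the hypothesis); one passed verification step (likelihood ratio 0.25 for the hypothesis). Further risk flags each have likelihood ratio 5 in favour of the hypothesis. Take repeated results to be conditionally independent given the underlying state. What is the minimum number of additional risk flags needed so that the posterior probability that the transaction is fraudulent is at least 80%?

Prior odds = 0.047/0.953 = 47/953.
Combined Bayes factor of the evidence already in hand = 7 × 0.25 = 1.75.
Odds after that evidence = (47/953) × 1.75 = 329/3812.
Target odds = 0.8/0.2 = 4.
Need 5ⁿ ≥ 4 ÷ (329/3812) = 15248/329.
5² = 25 falls short of 15248/329 but 5³ = 125 reaches it, so n = 3.

3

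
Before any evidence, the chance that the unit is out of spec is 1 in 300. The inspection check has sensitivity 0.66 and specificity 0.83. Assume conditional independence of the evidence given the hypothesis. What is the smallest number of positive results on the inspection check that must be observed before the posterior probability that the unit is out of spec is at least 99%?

Prior odds = (1/300)/(299/300) = 1/299.
False-positive rate = 1 − 0.83 = 0.17; likelihood ratio of a positive = 0.66/0.17 = 66/17.
Target posterior odds = 0.99/0.01 = 99.
Need (1/299) × (66/17)ⁿ ≥ 99, i.e. (66/17)ⁿ ≥ 29601.
(66/17)⁷ ≈13294.3 falls short of 29601 but (66/17)⁸ ≈51613.1 reaches it, so n = 8.

8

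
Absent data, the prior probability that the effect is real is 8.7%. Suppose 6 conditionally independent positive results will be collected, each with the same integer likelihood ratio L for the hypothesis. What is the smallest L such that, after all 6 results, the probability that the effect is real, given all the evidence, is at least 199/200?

4

Prior odds = 0.087/0.913 = 87/913.
Target odds = 0.995/0.005 = 199.
Need L⁶ ≥ 199 ÷ (87/913) = 181687/87.
3⁶ = 729 < 181687/87 ≤ 4096 = 4⁶, so L = 4.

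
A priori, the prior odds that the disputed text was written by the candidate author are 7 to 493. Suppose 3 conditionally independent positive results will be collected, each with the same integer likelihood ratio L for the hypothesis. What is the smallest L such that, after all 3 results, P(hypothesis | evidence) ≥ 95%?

Prior odds = 7/493.
Target odds = 0.95/0.05 = 19.
Need L³ ≥ 19 ÷ (7/493) = 9367/7.
11³ = 1331 < 9367/7 ≤ 1728 = 12³, so L = 12.

12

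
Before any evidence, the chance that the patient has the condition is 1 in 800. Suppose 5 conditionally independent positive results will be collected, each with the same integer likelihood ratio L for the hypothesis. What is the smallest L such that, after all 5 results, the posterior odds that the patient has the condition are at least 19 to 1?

7

Prior odds = 0.00125/0.99875 = 1/799.
Target odds = 19.
Need L⁵ ≥ 19 ÷ (1/799) = 15181.
6⁵ = 7776 < 15181 ≤ 16807 = 7⁵, so L = 7.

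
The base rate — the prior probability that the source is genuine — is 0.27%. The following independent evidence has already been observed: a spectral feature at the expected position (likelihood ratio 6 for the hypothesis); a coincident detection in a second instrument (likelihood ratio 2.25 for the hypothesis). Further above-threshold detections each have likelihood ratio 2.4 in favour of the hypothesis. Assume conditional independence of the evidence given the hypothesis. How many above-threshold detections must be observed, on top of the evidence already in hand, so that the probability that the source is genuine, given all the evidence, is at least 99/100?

10

Prior odds = 0.0027/0.9973 = 27/9973.
Combined Bayes factor of the evidence already in hand = 6 × 2.25 = 13.5.
Odds after that evidence = (27/9973) × 13.5 = 729/19946.
Target odds = 0.99/0.01 = 99.
Need 2.4ⁿ ≥ 99 ÷ (729/19946) = 219406/81.
2.4⁹ ≈2641.81 falls short of 219406/81 but 2.4¹⁰ ≈6340.34 reaches it, so n = 10.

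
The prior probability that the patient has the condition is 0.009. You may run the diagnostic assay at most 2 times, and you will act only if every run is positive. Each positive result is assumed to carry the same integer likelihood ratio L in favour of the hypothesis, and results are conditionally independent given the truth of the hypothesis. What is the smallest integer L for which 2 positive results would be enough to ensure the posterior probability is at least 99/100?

105

Prior odds = 0.009/0.991 = 9/991.
Target odds = 0.99/0.01 = 99.
Need L² ≥ 99 ÷ (9/991) = 10901.
104² = 10816 < 10901 ≤ 11025 = 105², so L = 105.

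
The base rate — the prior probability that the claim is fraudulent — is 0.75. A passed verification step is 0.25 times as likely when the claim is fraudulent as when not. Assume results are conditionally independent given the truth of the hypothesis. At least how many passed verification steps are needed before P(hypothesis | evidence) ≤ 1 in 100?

Prior odds: 0.75 ÷ 0.25 = 3.
Likelihood ratio per passed verification step = 0.25.
Target odds: 0.01 ÷ 0.99 = 1/99.
Need 3 × 0.25ⁿ ≤ 1/99, i.e. 0.25ⁿ ≤ 1/297.
0.25⁴ = 0.00390625 is still above 1/297 but 0.25⁵ = 1/1024 is at or below it, so n = 5.

5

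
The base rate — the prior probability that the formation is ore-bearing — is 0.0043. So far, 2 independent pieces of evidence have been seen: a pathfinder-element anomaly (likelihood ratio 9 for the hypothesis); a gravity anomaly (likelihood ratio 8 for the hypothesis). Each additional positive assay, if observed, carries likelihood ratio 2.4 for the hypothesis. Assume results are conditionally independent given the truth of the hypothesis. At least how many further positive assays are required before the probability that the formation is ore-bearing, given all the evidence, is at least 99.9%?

Prior odds = 0.0043/0.9957 = 43/9957.
Combined Bayes factor of the evidence already in hand = 9 × 8 = 72.
Odds after that evidence = (43/9957) × 72 = 1032/3319.
Target odds = 0.999/0.001 = 999.
Need 2.4ⁿ ≥ 999 ÷ (1032/3319) = 1105227/344.
2.4⁹ ≈2641.81 falls short of 1105227/344 but 2.4¹⁰ ≈6340.34 reaches it, so n = 10.

10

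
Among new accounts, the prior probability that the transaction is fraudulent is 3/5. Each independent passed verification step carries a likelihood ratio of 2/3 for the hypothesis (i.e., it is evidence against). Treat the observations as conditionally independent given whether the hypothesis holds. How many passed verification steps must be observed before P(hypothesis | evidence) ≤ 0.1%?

Prior odds = 0.6/0.4 = 1.5.
Likelihood ratio per passed verification step = 2/3.
Target posterior odds = 0.001/0.999 = 1/999.
Require (2/3)ⁿ ≤ 1/999 ÷ 1.5 = 2/2997.
(2/3)¹⁸ = 262144/387420489 is still above 2/2997 but (2/3)¹⁹ ≈0.000451093 is at or below it, so n = 19.

19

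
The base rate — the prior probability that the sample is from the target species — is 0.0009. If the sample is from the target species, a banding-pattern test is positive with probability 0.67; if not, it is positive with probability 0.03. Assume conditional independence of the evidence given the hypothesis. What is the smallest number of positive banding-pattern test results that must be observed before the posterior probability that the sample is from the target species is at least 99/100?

4

Prior odds: 0.0009 ÷ 0.9991 = 9/9991.
Likelihood ratio of a positive = 0.67/0.03 = 67/3.
Target posterior odds = 0.99/0.01 = 99.
Require (67/3)ⁿ ≥ 99 ÷ (9/9991) = 109901.
(67/3)³ = 300763/27 falls short of 109901 but (67/3)⁴ = 20151121/81 reaches it, so n = 4.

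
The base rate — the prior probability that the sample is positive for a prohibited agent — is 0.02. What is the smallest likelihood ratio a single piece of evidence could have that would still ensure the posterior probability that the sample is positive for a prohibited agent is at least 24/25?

Prior odds = 0.02/0.98 = 1/49.
Target odds = 0.96/0.04 = 24.
Required Bayes factor = 24 ÷ (1/49) = 1176.

1176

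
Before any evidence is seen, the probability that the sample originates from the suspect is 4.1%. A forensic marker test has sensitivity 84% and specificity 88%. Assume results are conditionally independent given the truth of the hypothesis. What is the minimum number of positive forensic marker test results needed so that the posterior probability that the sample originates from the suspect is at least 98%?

4

Prior odds = 0.041/0.959 = 41/959.
False-positive rate = 1 − 0.88 = 0.12; likelihood ratio of a positive = 0.84/0.12 = 7.
Target posterior odds = 0.98/0.02 = 49.
Need (41/959) × 7ⁿ ≥ 49, i.e. 7ⁿ ≥ 46991/41.
7³ = 343 falls short of 46991/41 but 7⁴ = 2401 reaches it, so n = 4.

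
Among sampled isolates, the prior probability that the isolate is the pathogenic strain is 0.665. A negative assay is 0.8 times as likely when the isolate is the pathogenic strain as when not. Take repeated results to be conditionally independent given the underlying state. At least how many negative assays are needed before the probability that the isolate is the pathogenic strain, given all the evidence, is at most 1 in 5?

10

Prior odds = 0.665/0.335 = 133/67.
Likelihood ratio per negative assay = 0.8.
Target posterior odds = 0.2/0.8 = 0.25.
Need (133/67) × 0.8ⁿ ≤ 0.25, i.e. 0.8ⁿ ≤ 67/532.
0.8⁹ = 262144/1953125 is still above 67/532 but 0.8¹⁰ = 1048576/9765625 is at or below it, so n = 10.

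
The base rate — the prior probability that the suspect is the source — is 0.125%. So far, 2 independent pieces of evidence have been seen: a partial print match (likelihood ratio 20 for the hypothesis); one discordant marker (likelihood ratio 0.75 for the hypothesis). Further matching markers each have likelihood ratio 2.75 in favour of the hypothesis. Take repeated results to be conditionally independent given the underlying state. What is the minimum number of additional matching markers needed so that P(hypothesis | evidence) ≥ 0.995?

10

Prior odds = 0.00125/0.99875 = 1/799.
Combined Bayes factor of the evidence already in hand = 20 × 0.75 = 15.
Odds after that evidence = (1/799) × 15 = 15/799.
Target odds = 0.995/0.005 = 199.
Need 2.75ⁿ ≥ 199 ÷ (15/799) = 159001/15.
2.75⁹ ≈8994.86 falls short of 159001/15 but 2.75¹⁰ ≈24735.9 reaches it, so n = 10.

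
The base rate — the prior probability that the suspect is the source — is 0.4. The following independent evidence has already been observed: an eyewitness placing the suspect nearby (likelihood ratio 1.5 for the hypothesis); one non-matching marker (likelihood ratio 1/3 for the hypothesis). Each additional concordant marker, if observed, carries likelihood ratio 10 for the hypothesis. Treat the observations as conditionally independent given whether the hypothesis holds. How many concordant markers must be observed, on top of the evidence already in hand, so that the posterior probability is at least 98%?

3

Prior odds = 0.4/0.6 = 2/3.
Combined Bayes factor of the evidence already in hand = 1.5 × (1/3) = 0.5.
Odds after that evidence = (2/3) × 0.5 = 1/3.
Target odds = 0.98/0.02 = 49.
Need 10ⁿ ≥ 49 ÷ (1/3) = 147.
10² = 100 falls short of 147 but 10³ = 1000 reaches it, so n = 3.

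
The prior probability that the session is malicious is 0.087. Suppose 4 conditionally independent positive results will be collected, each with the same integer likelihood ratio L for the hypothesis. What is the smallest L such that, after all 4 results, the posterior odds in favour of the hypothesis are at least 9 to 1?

Prior odds = 0.087/0.913 = 87/913.
Target odds = 9.
Need L⁴ ≥ 9 ÷ (87/913) = 2739/29.
3⁴ = 81 < 2739/29 ≤ 256 = 4⁴, so L = 4.

4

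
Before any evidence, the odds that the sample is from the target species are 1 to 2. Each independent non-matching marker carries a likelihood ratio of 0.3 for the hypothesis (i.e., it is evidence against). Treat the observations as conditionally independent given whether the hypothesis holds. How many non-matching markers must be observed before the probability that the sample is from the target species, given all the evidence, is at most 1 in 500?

Prior odds = 0.5.
Likelihood ratio per non-matching marker = 0.3.
Target posterior odds = 0.002/0.998 = 1/499.
Need 0.5 × 0.3ⁿ ≤ 1/499, i.e. 0.3ⁿ ≤ 2/499.
0.3⁴ = 0.0081 is still above 2/499 but 0.3⁵ = 243/100000 is at or below it, so n = 5.

5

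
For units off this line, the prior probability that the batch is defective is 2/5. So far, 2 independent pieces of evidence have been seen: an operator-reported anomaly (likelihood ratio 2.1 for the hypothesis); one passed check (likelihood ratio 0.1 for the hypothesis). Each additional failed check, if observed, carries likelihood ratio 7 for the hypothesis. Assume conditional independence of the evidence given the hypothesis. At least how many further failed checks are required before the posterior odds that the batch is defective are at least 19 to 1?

3

Prior odds = 0.4/0.6 = 2/3.
Combined Bayes factor of the evidence already in hand = 2.1 × 0.1 = 0.21.
Odds after that evidence = (2/3) × 0.21 = 0.14.
Target odds = 19.
Need 7ⁿ ≥ 19 ÷ 0.14 = 950/7.
7² = 49 falls short of 950/7 but 7³ = 343 reaches it, so n = 3.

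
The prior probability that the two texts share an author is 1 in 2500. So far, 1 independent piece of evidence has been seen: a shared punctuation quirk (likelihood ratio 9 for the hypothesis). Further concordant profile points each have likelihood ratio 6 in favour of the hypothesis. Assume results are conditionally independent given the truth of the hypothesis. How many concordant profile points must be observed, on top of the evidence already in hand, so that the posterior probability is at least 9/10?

5

Prior odds = 0.0004/0.9996 = 1/2499.
Bayes factor of the evidence already in hand = 9.
Odds after that evidence = (1/2499) × 9 = 3/833.
Target odds = 0.9/0.1 = 9.
Need 6ⁿ ≥ 9 ÷ (3/833) = 2499.
6⁴ = 1296 falls short of 2499 but 6⁵ = 7776 reaches it, so n = 5.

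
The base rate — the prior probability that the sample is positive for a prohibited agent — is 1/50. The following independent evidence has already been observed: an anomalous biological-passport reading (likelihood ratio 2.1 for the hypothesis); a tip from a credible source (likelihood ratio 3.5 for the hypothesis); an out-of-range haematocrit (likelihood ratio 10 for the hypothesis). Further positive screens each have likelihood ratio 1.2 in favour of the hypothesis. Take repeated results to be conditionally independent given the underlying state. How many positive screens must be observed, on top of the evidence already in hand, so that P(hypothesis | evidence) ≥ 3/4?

Prior odds = 0.02/0.98 = 1/49.
Combined Bayes factor of the evidence already in hand = 2.1 × 3.5 × 10 = 73.5.
Odds after that evidence = (1/49) × 73.5 = 1.5.
Target odds = 0.75/0.25 = 3.
Need 1.2ⁿ ≥ 3 ÷ 1.5 = 2.
1.2³ = 1.728 falls short of 2 but 1.2⁴ = 2.0736 reaches it, so n = 4.

4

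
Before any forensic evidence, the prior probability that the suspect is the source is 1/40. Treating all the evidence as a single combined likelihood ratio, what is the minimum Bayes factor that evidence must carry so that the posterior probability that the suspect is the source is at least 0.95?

Prior odds = 0.025/0.975 = 1/39.
Target odds = 0.95/0.05 = 19.
Required Bayes factor = 19 ÷ (1/39) = 741.

741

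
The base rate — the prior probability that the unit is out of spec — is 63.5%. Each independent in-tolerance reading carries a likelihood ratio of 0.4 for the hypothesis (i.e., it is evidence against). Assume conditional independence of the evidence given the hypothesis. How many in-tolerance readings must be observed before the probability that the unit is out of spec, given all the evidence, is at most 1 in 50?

5

Prior odds = 0.635/0.365 = 127/73.
Likelihood ratio per in-tolerance reading = 0.4.
Target odds: 0.02 ÷ 0.98 = 1/49.
Need (127/73) × 0.4ⁿ ≤ 1/49, i.e. 0.4ⁿ ≤ 73/6223.
0.4⁴ = 0.0256 is still above 73/6223 but 0.4⁵ = 0.01024 is at or below it, so n = 5.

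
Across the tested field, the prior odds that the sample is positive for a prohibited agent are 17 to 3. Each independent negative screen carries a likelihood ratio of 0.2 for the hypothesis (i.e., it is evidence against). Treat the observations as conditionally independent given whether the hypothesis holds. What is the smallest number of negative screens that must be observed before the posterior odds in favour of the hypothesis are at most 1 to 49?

4

Prior odds = 17/3.
Likelihood ratio per negative screen = 0.2.
Target odds = 1/49.
Require 0.2ⁿ ≤ 1/49 ÷ (17/3) = 3/833.
0.2³ = 0.008 is still above 3/833 but 0.2⁴ = 0.0016 is at or below it, so n = 4.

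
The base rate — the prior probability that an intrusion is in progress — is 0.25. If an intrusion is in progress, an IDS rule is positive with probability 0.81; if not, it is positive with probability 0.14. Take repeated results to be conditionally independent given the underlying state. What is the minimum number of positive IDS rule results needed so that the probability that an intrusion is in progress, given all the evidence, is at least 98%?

3

Prior odds: 0.25 ÷ 0.75 = 1/3.
Likelihood ratio of a positive = 0.81/0.14 = 81/14.
Target odds: 0.98 ÷ 0.02 = 49.
Require (81/14)ⁿ ≥ 49 ÷ (1/3) = 147.
(81/14)² = 6561/196 falls short of 147 but (81/14)³ = 531441/2744 reaches it, so n = 3.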